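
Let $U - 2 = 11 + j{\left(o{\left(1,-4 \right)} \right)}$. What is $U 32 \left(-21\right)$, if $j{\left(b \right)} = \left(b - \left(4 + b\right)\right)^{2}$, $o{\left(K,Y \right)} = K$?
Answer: $-19488$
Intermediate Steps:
$j{\left(b \right)} = 16$ ($j{\left(b \right)} = \left(-4\right)^{2} = 16$)
$U = 29$ ($U = 2 + \left(11 + 16\right) = 2 + 27 = 29$)
$U 32 \left(-21\right) = 29 \cdot 32 \left(-21\right) = 928 \left(-21\right) = -19488$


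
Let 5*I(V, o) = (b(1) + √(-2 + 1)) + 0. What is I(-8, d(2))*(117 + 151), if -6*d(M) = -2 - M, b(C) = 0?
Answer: 268*I/5 ≈ 53.6*I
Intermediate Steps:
d(M) = ⅓ + M/6 (d(M) = -(-2 - M)/6 = ⅓ + M/6)
I(V, o) = I/5 (I(V, o) = ((0 + √(-2 + 1)) + 0)/5 = ((0 + √(-1)) + 0)/5 = ((0 + I) + 0)/5 = (I + 0)/5 = I/5)
I(-8, d(2))*(117 + 151) = (I/5)*(117 + 151) = (I/5)*268 = 268*I/5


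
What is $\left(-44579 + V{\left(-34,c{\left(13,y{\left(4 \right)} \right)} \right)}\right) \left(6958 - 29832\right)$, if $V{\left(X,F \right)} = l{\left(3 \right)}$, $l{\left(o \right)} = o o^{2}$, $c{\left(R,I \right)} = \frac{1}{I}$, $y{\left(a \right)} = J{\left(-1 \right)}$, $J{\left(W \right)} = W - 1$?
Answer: $1019082448$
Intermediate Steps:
$J{\left(W \right)} = -1 + W$
$y{\left(a \right)} = -2$ ($y{\left(a \right)} = -1 - 1 = -2$)
$l{\left(o \right)} = o^{3}$
$V{\left(X,F \right)} = 27$ ($V{\left(X,F \right)} = 3^{3} = 27$)
$\left(-44579 + V{\left(-34,c{\left(13,y{\left(4 \right)} \right)} \right)}\right) \left(6958 - 29832\right) = \left(-44579 + 27\right) \left(6958 - 29832\right) = \left(-44552\right) \left(-22874\right) = 1019082448$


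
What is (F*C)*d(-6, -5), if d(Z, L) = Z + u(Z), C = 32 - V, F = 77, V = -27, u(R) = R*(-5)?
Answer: 109032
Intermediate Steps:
u(R) = -5*R
C = 59 (C = 32 - 1*(-27) = 32 + 27 = 59)
d(Z, L) = -4*Z (d(Z, L) = Z - 5*Z = -4*Z)
(F*C)*d(-6, -5) = (77*59)*(-4*(-6)) = 4543*24 = 109032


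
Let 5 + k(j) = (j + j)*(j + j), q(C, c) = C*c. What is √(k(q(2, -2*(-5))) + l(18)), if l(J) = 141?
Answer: 2*√434 ≈ 41.665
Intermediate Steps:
k(j) = -5 + 4*j² (k(j) = -5 + (j + j)*(j + j) = -5 + (2*j)*(2*j) = -5 + 4*j²)
√(k(q(2, -2*(-5))) + l(18)) = √((-5 + 4*(2*(-2*(-5)))²) + 141) = √((-5 + 4*(2*10)²) + 141) = √((-5 + 4*20²) + 141) = √((-5 + 4*400) + 141) = √((-5 + 1600) + 141) = √(1595 + 141) = √1736 = 2*√434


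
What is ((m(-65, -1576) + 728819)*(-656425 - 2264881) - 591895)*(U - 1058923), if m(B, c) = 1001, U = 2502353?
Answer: -3077433373522875450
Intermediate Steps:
((m(-65, -1576) + 728819)*(-656425 - 2264881) - 591895)*(U - 1058923) = ((1001 + 728819)*(-656425 - 2264881) - 591895)*(2502353 - 1058923) = (729820*(-2921306) - 591895)*1443430 = (-2132027544920 - 591895)*1443430 = -2132028136815*1443430 = -3077433373522875450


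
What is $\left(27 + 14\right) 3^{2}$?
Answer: $369$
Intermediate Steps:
$\left(27 + 14\right) 3^{2} = 41 \cdot 9 = 369$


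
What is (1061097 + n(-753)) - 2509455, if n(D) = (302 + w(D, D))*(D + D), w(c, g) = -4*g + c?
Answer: -5305224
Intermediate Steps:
w(c, g) = c - 4*g
n(D) = 2*D*(302 - 3*D) (n(D) = (302 + (D - 4*D))*(D + D) = (302 - 3*D)*(2*D) = 2*D*(302 - 3*D))
(1061097 + n(-753)) - 2509455 = (1061097 + 2*(-753)*(302 - 3*(-753))) - 2509455 = (1061097 + 2*(-753)*(302 + 2259)) - 2509455 = (1061097 + 2*(-753)*2561) - 2509455 = (1061097 - 3856866) - 2509455 = -2795769 - 2509455 = -5305224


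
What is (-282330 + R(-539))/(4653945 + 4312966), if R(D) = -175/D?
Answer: -21739385/690452147 ≈ -0.031486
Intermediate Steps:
(-282330 + R(-539))/(4653945 + 4312966) = (-282330 - 175/(-539))/(4653945 + 4312966) = (-282330 - 175*(-1/539))/8966911 = (-282330 + 25/77)*(1/8966911) = -21739385/77*1/8966911 = -21739385/690452147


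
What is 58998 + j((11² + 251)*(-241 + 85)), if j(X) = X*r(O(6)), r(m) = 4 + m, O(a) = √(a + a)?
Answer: -173130 - 116064*√3 ≈ -3.7416e+5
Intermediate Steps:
O(a) = √2*√a (O(a) = √(2*a) = √2*√a)
j(X) = X*(4 + 2*√3) (j(X) = X*(4 + √2*√6) = X*(4 + 2*√3))
58998 + j((11² + 251)*(-241 + 85)) = 58998 + 2*((11² + 251)*(-241 + 85))*(2 + √3) = 58998 + 2*((121 + 251)*(-156))*(2 + √3) = 58998 + 2*(372*(-156))*(2 + √3) = 58998 + 2*(-58032)*(2 + √3) = 58998 + (-232128 - 116064*√3) = -173130 - 116064*√3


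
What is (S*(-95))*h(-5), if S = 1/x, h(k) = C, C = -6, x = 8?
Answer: 285/4 ≈ 71.250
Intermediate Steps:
h(k) = -6
S = ⅛ (S = 1/8 = ⅛ ≈ 0.12500)
(S*(-95))*h(-5) = ((⅛)*(-95))*(-6) = -95/8*(-6) = 285/4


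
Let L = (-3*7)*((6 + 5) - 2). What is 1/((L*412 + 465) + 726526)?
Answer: 1/649123 ≈ 1.5405e-6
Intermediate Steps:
L = -189 (L = -21*(11 - 2) = -21*9 = -189)
1/((L*412 + 465) + 726526) = 1/((-189*412 + 465) + 726526) = 1/((-77868 + 465) + 726526) = 1/(-77403 + 726526) = 1/649123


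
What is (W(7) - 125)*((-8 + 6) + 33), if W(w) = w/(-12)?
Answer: -46717/12 ≈ -3893.1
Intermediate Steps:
W(w) = -w/12 (W(w) = w*(-1/12) = -w/12)
(W(7) - 125)*((-8 + 6) + 33) = (-1/12*7 - 125)*((-8 + 6) + 33) = (-7/12 - 125)*(-2 + 33) = -1507/12*31 = -46717/12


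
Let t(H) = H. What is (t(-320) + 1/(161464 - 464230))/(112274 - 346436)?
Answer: 96885121/70896292092 ≈ 0.0013666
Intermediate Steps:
(t(-320) + 1/(161464 - 464230))/(112274 - 346436) = (-320 + 1/(161464 - 464230))/(112274 - 346436) = (-320 + 1/(-302766))/(-234162) = (-320 - 1/302766)*(-1/234162) = -96885121/302766*(-1/234162) = 96885121/70896292092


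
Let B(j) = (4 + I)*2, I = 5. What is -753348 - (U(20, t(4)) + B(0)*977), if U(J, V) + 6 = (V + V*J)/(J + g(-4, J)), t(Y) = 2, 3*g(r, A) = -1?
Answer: -45484878/59 ≈ -7.7093e+5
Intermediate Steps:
g(r, A) = -⅓ (g(r, A) = (⅓)*(-1) = -⅓)
U(J, V) = -6 + (V + J*V)/(-⅓ + J) (U(J, V) = -6 + (V + V*J)/(J - ⅓) = -6 + (V + J*V)/(-⅓ + J))
B(j) = 18 (B(j) = (4 + 5)*2 = 9*2 = 18)
-753348 - (U(20, t(4)) + B(0)*977) = -753348 - (3*(2 + 2 - 6*20 + 20*2)/(-1 + 3*20) + 18*977) = -753348 - (3*(2 + 2 - 120 + 40)/(-1 + 60) + 17586) = -753348 - (3*(-76)/59 + 17586) = -753348 - (3*(1/59)*(-76) + 17586) = -753348 - (-228/59 + 17586) = -753348 - 1*1037346/59 = -753348 - 1037346/59 = -45484878/59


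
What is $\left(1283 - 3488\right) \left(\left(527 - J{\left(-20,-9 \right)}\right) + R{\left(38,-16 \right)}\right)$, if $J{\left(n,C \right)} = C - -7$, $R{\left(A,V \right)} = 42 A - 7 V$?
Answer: $-4932585$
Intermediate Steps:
$R{\left(A,V \right)} = - 7 V + 42 A$
$J{\left(n,C \right)} = 7 + C$ ($J{\left(n,C \right)} = C + 7 = 7 + C$)
$\left(1283 - 3488\right) \left(\left(527 - J{\left(-20,-9 \right)}\right) + R{\left(38,-16 \right)}\right) = \left(1283 - 3488\right) \left(\left(527 - \left(7 - 9\right)\right) + \left(\left(-7\right) \left(-16\right) + 42 \cdot 38\right)\right) = - 2205 \left(\left(527 - -2\right) + \left(112 + 1596\right)\right) = - 2205 \left(\left(527 + 2\right) + 1708\right) = - 2205 \left(529 + 1708\right) = \left(-2205\right) 2237 = -4932585$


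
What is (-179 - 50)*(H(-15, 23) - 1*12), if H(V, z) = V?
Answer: 6183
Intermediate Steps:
(-179 - 50)*(H(-15, 23) - 1*12) = (-179 - 50)*(-15 - 1*12) = -229*(-15 - 12) = -229*(-27) = 6183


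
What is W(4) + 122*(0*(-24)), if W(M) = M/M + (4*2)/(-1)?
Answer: -7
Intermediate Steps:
W(M) = -7 (W(M) = 1 + 8*(-1) = 1 - 8 = -7)
W(4) + 122*(0*(-24)) = -7 + 122*(0*(-24)) = -7 + 122*0 = -7 + 0 = -7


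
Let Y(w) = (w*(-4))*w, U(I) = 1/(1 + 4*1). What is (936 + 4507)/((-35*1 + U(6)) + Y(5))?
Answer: -27215/674 ≈ -40.378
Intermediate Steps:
U(I) = ⅕ (U(I) = 1/(1 + 4) = 1/5 = ⅕)
Y(w) = -4*w² (Y(w) = (-4*w)*w = -4*w²)
(936 + 4507)/((-35*1 + U(6)) + Y(5)) = (936 + 4507)/((-35*1 + ⅕) - 4*5²) = 5443/((-35 + ⅕) - 4*25) = 5443/(-174/5 - 100) = 5443/(-674/5) = 5443*(-5/674) = -27215/674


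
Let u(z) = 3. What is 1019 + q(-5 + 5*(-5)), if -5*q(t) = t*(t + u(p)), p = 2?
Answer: 857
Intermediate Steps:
q(t) = -t*(3 + t)/5 (q(t) = -t*(t + 3)/5 = -t*(3 + t)/5)
1019 + q(-5 + 5*(-5)) = 1019 - (-5 + 5*(-5))*(3 + (-5 + 5*(-5)))/5 = 1019 - (-5 - 25)*(3 + (-5 - 25))/5 = 1019 - 1/5*(-30)*(3 - 30) = 1019 - 1/5*(-30)*(-27) = 1019 - 162 = 857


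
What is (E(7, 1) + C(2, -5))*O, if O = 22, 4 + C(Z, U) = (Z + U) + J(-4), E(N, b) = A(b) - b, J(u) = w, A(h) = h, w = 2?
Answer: -110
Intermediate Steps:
J(u) = 2
E(N, b) = 0 (E(N, b) = b - b = 0)
C(Z, U) = -2 + U + Z (C(Z, U) = -4 + ((Z + U) + 2) = -4 + ((U + Z) + 2) = -4 + (2 + U + Z) = -2 + U + Z)
(E(7, 1) + C(2, -5))*O = (0 + (-2 - 5 + 2))*22 = (0 - 5)*22 = -5*22 = -110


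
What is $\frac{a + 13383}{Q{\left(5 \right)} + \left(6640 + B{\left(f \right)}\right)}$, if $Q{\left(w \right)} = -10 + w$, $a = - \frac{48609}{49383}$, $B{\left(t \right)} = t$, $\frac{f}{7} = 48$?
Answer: $\frac{73427120}{38249877} \approx 1.9197$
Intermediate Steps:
$f = 336$ ($f = 7 \cdot 48 = 336$)
$a = - \frac{5401}{5487}$ ($a = \left(-48609\right) \frac{1}{49383} = - \frac{5401}{5487} \approx -0.98433$)
$\frac{a + 13383}{Q{\left(5 \right)} + \left(6640 + B{\left(f \right)}\right)} = \frac{- \frac{5401}{5487} + 13383}{\left(-10 + 5\right) + \left(6640 + 336\right)} = \frac{73427120}{5487 \left(-5 + 6976\right)} = \frac{73427120}{5487 \cdot 6971} = \frac{73427120}{5487} \cdot \frac{1}{6971} = \frac{73427120}{38249877}$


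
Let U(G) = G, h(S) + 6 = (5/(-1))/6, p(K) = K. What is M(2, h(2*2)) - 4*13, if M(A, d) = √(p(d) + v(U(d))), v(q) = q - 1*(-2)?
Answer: -52 + I*√105/3 ≈ -52.0 + 3.4156*I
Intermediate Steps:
h(S) = -41/6 (h(S) = -6 + (5/(-1))/6 = -6 + (5*(-1))*(⅙) = -6 - 5*⅙ = -6 - ⅚ = -41/6)
v(q) = 2 + q (v(q) = q + 2 = 2 + q)
M(A, d) = √(2 + 2*d) (M(A, d) = √(d + (2 + d)) = √(2 + 2*d))
M(2, h(2*2)) - 4*13 = √(2 + 2*(-41/6)) - 4*13 = √(2 - 41/3) - 52 = √(-35/3) - 52 = I*√105/3 - 52 = -52 + I*√105/3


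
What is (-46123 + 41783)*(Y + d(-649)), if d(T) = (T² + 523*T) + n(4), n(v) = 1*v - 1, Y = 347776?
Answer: -1864260020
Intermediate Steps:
n(v) = -1 + v (n(v) = v - 1 = -1 + v)
d(T) = 3 + T² + 523*T (d(T) = (T² + 523*T) + (-1 + 4) = (T² + 523*T) + 3 = 3 + T² + 523*T)
(-46123 + 41783)*(Y + d(-649)) = (-46123 + 41783)*(347776 + (3 + (-649)² + 523*(-649))) = -4340*(347776 + (3 + 421201 - 339427)) = -4340*(347776 + 81777) = -4340*429553 = -1864260020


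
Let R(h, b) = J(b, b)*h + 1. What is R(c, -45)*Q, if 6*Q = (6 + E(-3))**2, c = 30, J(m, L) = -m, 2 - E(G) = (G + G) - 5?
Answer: 487711/6 ≈ 81285.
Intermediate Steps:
E(G) = 7 - 2*G (E(G) = 2 - ((G + G) - 5) = 2 - (2*G - 5) = 2 - (-5 + 2*G) = 2 + (5 - 2*G) = 7 - 2*G)
R(h, b) = 1 - b*h (R(h, b) = (-b)*h + 1 = -b*h + 1 = 1 - b*h)
Q = 361/6 (Q = (6 + (7 - 2*(-3)))**2/6 = (6 + (7 + 6))**2/6 = (6 + 13)**2/6 = (1/6)*19**2 = (1/6)*361 = 361/6 ≈ 60.167)
R(c, -45)*Q = (1 - 1*(-45)*30)*(361/6) = (1 + 1350)*(361/6) = 1351*(361/6) = 487711/6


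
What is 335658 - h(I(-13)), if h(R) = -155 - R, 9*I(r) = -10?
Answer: 3022307/9 ≈ 3.3581e+5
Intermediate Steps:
I(r) = -10/9 (I(r) = (⅑)*(-10) = -10/9)
335658 - h(I(-13)) = 335658 - (-155 - 1*(-10/9)) = 335658 - (-155 + 10/9) = 335658 - 1*(-1385/9) = 335658 + 1385/9 = 3022307/9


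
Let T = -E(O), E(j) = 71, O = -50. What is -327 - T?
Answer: -256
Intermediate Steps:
T = -71 (T = -1*71 = -71)
-327 - T = -327 - 1*(-71) = -327 + 71 = -256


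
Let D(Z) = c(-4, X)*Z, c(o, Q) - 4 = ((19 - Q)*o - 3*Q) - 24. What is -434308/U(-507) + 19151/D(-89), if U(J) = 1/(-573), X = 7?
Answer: 1971208070915/7921 ≈ 2.4886e+8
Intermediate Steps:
U(J) = -1/573
c(o, Q) = -20 - 3*Q + o*(19 - Q) (c(o, Q) = 4 + (((19 - Q)*o - 3*Q) - 24) = 4 + ((o*(19 - Q) - 3*Q) - 24) = 4 + ((-3*Q + o*(19 - Q)) - 24) = 4 + (-24 - 3*Q + o*(19 - Q)) = -20 - 3*Q + o*(19 - Q))
D(Z) = -89*Z (D(Z) = (-20 - 3*7 + 19*(-4) - 1*7*(-4))*Z = (-20 - 21 - 76 + 28)*Z = -89*Z)
-434308/U(-507) + 19151/D(-89) = -434308/(-1/573) + 19151/((-89*(-89))) = -434308*(-573) + 19151/7921 = 248858484 + 19151*(1/7921) = 248858484 + 19151/7921 = 1971208070915/7921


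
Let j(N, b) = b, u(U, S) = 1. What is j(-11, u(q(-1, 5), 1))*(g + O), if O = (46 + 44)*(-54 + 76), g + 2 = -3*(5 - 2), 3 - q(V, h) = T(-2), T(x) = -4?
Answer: 1969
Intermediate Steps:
q(V, h) = 7 (q(V, h) = 3 - 1*(-4) = 3 + 4 = 7)
g = -11 (g = -2 - 3*(5 - 2) = -2 - 3*3 = -2 - 9 = -11)
O = 1980 (O = 90*22 = 1980)
j(-11, u(q(-1, 5), 1))*(g + O) = 1*(-11 + 1980) = 1*1969 = 1969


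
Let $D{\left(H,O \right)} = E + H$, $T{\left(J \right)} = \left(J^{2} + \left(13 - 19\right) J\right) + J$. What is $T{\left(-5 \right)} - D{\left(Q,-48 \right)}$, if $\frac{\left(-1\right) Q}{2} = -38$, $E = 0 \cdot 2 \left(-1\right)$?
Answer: $-26$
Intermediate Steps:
$E = 0$ ($E = 0 \left(-1\right) = 0$)
$T{\left(J \right)} = J^{2} - 5 J$ ($T{\left(J \right)} = \left(J^{2} - 6 J\right) + J = J^{2} - 5 J$)
$Q = 76$ ($Q = \left(-2\right) \left(-38\right) = 76$)
$D{\left(H,O \right)} = H$ ($D{\left(H,O \right)} = 0 + H = H$)
$T{\left(-5 \right)} - D{\left(Q,-48 \right)} = - 5 \left(-5 - 5\right) - 76 = \left(-5\right) \left(-10\right) - 76 = 50 - 76 = -26$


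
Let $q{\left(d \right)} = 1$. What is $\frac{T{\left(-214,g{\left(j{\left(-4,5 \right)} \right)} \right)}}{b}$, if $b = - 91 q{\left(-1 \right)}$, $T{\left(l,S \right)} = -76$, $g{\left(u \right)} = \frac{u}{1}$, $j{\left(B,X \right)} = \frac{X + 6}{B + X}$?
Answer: $\frac{76}{91} \approx 0.83517$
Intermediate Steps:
$j{\left(B,X \right)} = \frac{6 + X}{B + X}$
$g{\left(u \right)} = u$ ($g{\left(u \right)} = u 1 = u$)
$b = -91$ ($b = \left(-91\right) 1 = -91$)
$\frac{T{\left(-214,g{\left(j{\left(-4,5 \right)} \right)} \right)}}{b} = - \frac{76}{-91} = \left(-76\right) \left(- \frac{1}{91}\right) = \frac{76}{91}$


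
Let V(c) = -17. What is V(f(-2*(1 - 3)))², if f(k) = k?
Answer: 289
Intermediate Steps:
V(f(-2*(1 - 3)))² = (-17)² = 289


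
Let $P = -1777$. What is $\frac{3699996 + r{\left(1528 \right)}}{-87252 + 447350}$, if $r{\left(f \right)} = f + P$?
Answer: $\frac{3699747}{360098} \approx 10.274$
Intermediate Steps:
$r{\left(f \right)} = -1777 + f$ ($r{\left(f \right)} = f - 1777 = -1777 + f$)
$\frac{3699996 + r{\left(1528 \right)}}{-87252 + 447350} = \frac{3699996 + \left(-1777 + 1528\right)}{-87252 + 447350} = \frac{3699996 - 249}{360098} = 3699747 \cdot \frac{1}{360098} = \frac{3699747}{360098}$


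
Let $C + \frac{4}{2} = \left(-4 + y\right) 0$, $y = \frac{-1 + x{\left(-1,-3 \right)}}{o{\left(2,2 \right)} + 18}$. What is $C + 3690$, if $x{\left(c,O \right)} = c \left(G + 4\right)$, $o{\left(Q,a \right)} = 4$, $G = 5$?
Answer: $3688$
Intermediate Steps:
$x{\left(c,O \right)} = 9 c$ ($x{\left(c,O \right)} = c \left(5 + 4\right) = c 9 = 9 c$)
$y = - \frac{5}{11}$ ($y = \frac{-1 + 9 \left(-1\right)}{4 + 18} = \frac{-1 - 9}{22} = \left(-10\right) \frac{1}{22} = - \frac{5}{11} \approx -0.45455$)
$C = -2$ ($C = -2 + \left(-4 - \frac{5}{11}\right) 0 = -2 - 0 = -2 + 0 = -2$)
$C + 3690 = -2 + 3690 = 3688$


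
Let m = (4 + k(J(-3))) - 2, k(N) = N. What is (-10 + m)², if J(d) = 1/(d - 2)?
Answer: 1681/25 ≈ 67.240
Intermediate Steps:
J(d) = 1/(-2 + d)
m = 9/5 (m = (4 + 1/(-2 - 3)) - 2 = (4 + 1/(-5)) - 2 = (4 - ⅕) - 2 = 19/5 - 2 = 9/5 ≈ 1.8000)
(-10 + m)² = (-10 + 9/5)² = (-41/5)² = 1681/25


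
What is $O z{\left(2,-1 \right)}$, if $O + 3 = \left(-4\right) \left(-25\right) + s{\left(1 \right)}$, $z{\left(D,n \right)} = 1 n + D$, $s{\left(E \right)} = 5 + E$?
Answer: $103$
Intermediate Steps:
$z{\left(D,n \right)} = D + n$ ($z{\left(D,n \right)} = n + D = D + n$)
$O = 103$ ($O = -3 + \left(\left(-4\right) \left(-25\right) + \left(5 + 1\right)\right) = -3 + \left(100 + 6\right) = -3 + 106 = 103$)
$O z{\left(2,-1 \right)} = 103 \left(2 - 1\right) = 103 \cdot 1 = 103$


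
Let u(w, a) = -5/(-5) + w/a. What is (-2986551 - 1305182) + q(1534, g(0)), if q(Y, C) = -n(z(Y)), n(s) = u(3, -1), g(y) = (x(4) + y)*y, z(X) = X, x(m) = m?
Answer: -4291731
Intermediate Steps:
g(y) = y*(4 + y) (g(y) = (4 + y)*y = y*(4 + y))
u(w, a) = 1 + w/a (u(w, a) = -5*(-1/5) + w/a = 1 + w/a)
n(s) = -2 (n(s) = (-1 + 3)/(-1) = -1*2 = -2)
q(Y, C) = 2 (q(Y, C) = -1*(-2) = 2)
(-2986551 - 1305182) + q(1534, g(0)) = (-2986551 - 1305182) + 2 = -4291733 + 2 = -4291731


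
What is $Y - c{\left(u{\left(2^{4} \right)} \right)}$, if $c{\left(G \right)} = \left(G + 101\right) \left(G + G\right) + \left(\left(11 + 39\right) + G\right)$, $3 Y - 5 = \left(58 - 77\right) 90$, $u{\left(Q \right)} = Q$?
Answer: $- \frac{13135}{3} \approx -4378.3$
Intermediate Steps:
$Y = - \frac{1705}{3}$ ($Y = \frac{5}{3} + \frac{\left(58 - 77\right) 90}{3} = \frac{5}{3} + \frac{\left(-19\right) 90}{3} = \frac{5}{3} + \frac{1}{3} \left(-1710\right) = \frac{5}{3} - 570 = - \frac{1705}{3} \approx -568.33$)
$c{\left(G \right)} = 50 + G + 2 G \left(101 + G\right)$ ($c{\left(G \right)} = \left(101 + G\right) 2 G + \left(50 + G\right) = 2 G \left(101 + G\right) + \left(50 + G\right) = 50 + G + 2 G \left(101 + G\right)$)
$Y - c{\left(u{\left(2^{4} \right)} \right)} = - \frac{1705}{3} - \left(50 + 2 \left(2^{4}\right)^{2} + 203 \cdot 2^{4}\right) = - \frac{1705}{3} - \left(50 + 2 \cdot 16^{2} + 203 \cdot 16\right) = - \frac{1705}{3} - \left(50 + 2 \cdot 256 + 3248\right) = - \frac{1705}{3} - \left(50 + 512 + 3248\right) = - \frac{1705}{3} - 3810 = - \frac{13135}{3}$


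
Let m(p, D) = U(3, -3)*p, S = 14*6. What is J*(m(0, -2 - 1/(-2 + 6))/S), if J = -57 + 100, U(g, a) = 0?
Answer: 0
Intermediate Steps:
S = 84
m(p, D) = 0 (m(p, D) = 0*p = 0)
J = 43
J*(m(0, -2 - 1/(-2 + 6))/S) = 43*(0/84) = 43*(0*(1/84)) = 43*0 = 0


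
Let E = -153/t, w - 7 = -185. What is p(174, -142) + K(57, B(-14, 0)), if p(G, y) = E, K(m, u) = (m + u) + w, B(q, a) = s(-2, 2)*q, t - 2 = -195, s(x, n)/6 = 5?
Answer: -104260/193 ≈ -540.21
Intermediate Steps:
w = -178 (w = 7 - 185 = -178)
s(x, n) = 30 (s(x, n) = 6*5 = 30)
t = -193 (t = 2 - 195 = -193)
E = 153/193 (E = -153/(-193) = -153*(-1/193) = 153/193 ≈ 0.79275)
B(q, a) = 30*q
K(m, u) = -178 + m + u (K(m, u) = (m + u) - 178 = -178 + m + u)
p(G, y) = 153/193
p(174, -142) + K(57, B(-14, 0)) = 153/193 + (-178 + 57 + 30*(-14)) = 153/193 + (-178 + 57 - 420) = 153/193 - 541 = -104260/193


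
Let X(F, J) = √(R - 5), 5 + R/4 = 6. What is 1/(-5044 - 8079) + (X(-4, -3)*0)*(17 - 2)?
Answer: -1/13123 ≈ -7.6202e-5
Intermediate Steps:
R = 4 (R = -20 + 4*6 = -20 + 24 = 4)
X(F, J) = I (X(F, J) = √(4 - 5) = √(-1) = I)
1/(-5044 - 8079) + (X(-4, -3)*0)*(17 - 2) = 1/(-5044 - 8079) + (I*0)*(17 - 2) = 1/(-13123) + 0*15 = -1/13123 + 0 = -1/13123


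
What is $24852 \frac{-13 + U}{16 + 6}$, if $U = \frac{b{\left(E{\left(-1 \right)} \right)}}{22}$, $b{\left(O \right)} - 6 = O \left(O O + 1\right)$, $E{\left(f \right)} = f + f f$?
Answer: $- \frac{1739640}{121} \approx -14377.0$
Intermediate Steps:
$E{\left(f \right)} = f + f^{2}$
$b{\left(O \right)} = 6 + O \left(1 + O^{2}\right)$ ($b{\left(O \right)} = 6 + O \left(O O + 1\right) = 6 + O \left(O^{2} + 1\right) = 6 + O \left(1 + O^{2}\right)$)
$U = \frac{3}{11}$ ($U = \frac{6 - \left(1 - 1\right) + \left(- (1 - 1)\right)^{3}}{22} = \left(6 - 0 + \left(\left(-1\right) 0\right)^{3}\right) \frac{1}{22} = \left(6 + 0 + 0^{3}\right) \frac{1}{22} = \left(6 + 0 + 0\right) \frac{1}{22} = 6 \cdot \frac{1}{22} = \frac{3}{11} \approx 0.27273$)
$24852 \frac{-13 + U}{16 + 6} = 24852 \frac{-13 + \frac{3}{11}}{16 + 6} = 24852 \left(- \frac{140}{11 \cdot 22}\right) = 24852 \left(\left(- \frac{140}{11}\right) \frac{1}{22}\right) = 24852 \left(- \frac{70}{121}\right) = - \frac{1739640}{121}$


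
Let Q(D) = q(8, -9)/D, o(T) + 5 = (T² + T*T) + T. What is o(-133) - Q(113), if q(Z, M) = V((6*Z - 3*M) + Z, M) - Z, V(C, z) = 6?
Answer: 3982122/113 ≈ 35240.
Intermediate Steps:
o(T) = -5 + T + 2*T² (o(T) = -5 + ((T² + T*T) + T) = -5 + ((T² + T²) + T) = -5 + (2*T² + T) = -5 + (T + 2*T²) = -5 + T + 2*T²)
q(Z, M) = 6 - Z
Q(D) = -2/D (Q(D) = (6 - 1*8)/D = (6 - 8)/D = -2/D)
o(-133) - Q(113) = (-5 - 133 + 2*(-133)²) - (-2)/113 = (-5 - 133 + 2*17689) - (-2)/113 = (-5 - 133 + 35378) - 1*(-2/113) = 35240 + 2/113 = 3982122/113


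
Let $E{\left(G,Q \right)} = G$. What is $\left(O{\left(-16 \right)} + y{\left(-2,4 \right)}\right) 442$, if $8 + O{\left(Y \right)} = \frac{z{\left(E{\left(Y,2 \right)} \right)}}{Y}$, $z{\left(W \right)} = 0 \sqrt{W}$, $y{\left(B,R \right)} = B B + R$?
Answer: $0$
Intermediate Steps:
$y{\left(B,R \right)} = R + B^{2}$ ($y{\left(B,R \right)} = B^{2} + R = R + B^{2}$)
$z{\left(W \right)} = 0$
$O{\left(Y \right)} = -8$ ($O{\left(Y \right)} = -8 + \frac{0}{Y} = -8 + 0 = -8$)
$\left(O{\left(-16 \right)} + y{\left(-2,4 \right)}\right) 442 = \left(-8 + \left(4 + \left(-2\right)^{2}\right)\right) 442 = \left(-8 + \left(4 + 4\right)\right) 442 = \left(-8 + 8\right) 442 = 0 \cdot 442 = 0$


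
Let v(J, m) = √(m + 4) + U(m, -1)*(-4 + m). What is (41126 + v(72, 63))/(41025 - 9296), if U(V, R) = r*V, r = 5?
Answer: 59711/31729 + √67/31729 ≈ 1.8822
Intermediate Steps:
U(V, R) = 5*V
v(J, m) = √(4 + m) + 5*m*(-4 + m) (v(J, m) = √(m + 4) + (5*m)*(-4 + m) = √(4 + m) + 5*m*(-4 + m))
(41126 + v(72, 63))/(41025 - 9296) = (41126 + (√(4 + 63) - 20*63 + 5*63²))/(41025 - 9296) = (41126 + (√67 - 1260 + 5*3969))/31729 = (41126 + (√67 - 1260 + 19845))*(1/31729) = (41126 + (18585 + √67))*(1/31729) = (59711 + √67)*(1/31729) = 59711/31729 + √67/31729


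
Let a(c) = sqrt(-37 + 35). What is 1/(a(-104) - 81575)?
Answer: -81575/6654480627 - I*sqrt(2)/6654480627 ≈ -1.2259e-5 - 2.1252e-10*I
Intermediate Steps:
a(c) = I*sqrt(2) (a(c) = sqrt(-2) = I*sqrt(2))
1/(a(-104) - 81575) = 1/(I*sqrt(2) - 81575) = 1/(-81575 + I*sqrt(2))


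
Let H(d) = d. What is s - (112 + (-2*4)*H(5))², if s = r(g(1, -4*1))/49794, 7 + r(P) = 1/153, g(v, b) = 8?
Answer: -19747105879/3809241 ≈ -5184.0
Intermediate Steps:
r(P) = -1070/153 (r(P) = -7 + 1/153 = -1070/153)
s = -535/3809241 (s = -1070/153/49794 = -1070/153*1/49794 = -535/3809241 ≈ -0.00014045)
s - (112 + (-2*4)*H(5))² = -535/3809241 - (112 - 2*4*5)² = -535/3809241 - (112 - 8*5)² = -535/3809241 - (112 - 40)² = -535/3809241 - 1*72² = -535/3809241 - 1*5184 = -535/3809241 - 5184 = -19747105879/3809241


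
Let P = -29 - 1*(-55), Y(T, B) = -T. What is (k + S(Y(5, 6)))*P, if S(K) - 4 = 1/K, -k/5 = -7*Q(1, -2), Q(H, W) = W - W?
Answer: 494/5 ≈ 98.800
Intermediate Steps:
Q(H, W) = 0
k = 0 (k = -(-35)*0 = -5*0 = 0)
S(K) = 4 + 1/K
P = 26 (P = -29 + 55 = 26)
(k + S(Y(5, 6)))*P = (0 + (4 + 1/(-1*5)))*26 = (0 + (4 + 1/(-5)))*26 = (0 + (4 - ⅕))*26 = (0 + 19/5)*26 = (19/5)*26 = 494/5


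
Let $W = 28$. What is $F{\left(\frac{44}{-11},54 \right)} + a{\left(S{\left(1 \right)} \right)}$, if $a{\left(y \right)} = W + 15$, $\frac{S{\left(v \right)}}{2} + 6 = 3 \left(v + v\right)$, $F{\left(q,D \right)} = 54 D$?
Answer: $2959$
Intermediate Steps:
$S{\left(v \right)} = -12 + 12 v$ ($S{\left(v \right)} = -12 + 2 \cdot 3 \left(v + v\right) = -12 + 2 \cdot 3 \cdot 2 v = -12 + 2 \cdot 6 v = -12 + 12 v$)
$a{\left(y \right)} = 43$ ($a{\left(y \right)} = 28 + 15 = 43$)
$F{\left(\frac{44}{-11},54 \right)} + a{\left(S{\left(1 \right)} \right)} = 54 \cdot 54 + 43 = 2916 + 43 = 2959$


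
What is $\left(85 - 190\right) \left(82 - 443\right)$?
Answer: $37905$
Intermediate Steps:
$\left(85 - 190\right) \left(82 - 443\right) = \left(-105\right) \left(-361\right) = 37905$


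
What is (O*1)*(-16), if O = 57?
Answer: -912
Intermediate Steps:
(O*1)*(-16) = (57*1)*(-16) = 57*(-16) = -912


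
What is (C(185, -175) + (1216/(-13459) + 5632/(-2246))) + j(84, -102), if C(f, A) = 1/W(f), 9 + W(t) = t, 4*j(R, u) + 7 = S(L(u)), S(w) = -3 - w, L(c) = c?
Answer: 54287600681/2660144432 ≈ 20.408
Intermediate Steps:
j(R, u) = -5/2 - u/4 (j(R, u) = -7/4 + (-3 - u)/4 = -7/4 + (-¾ - u/4) = -5/2 - u/4)
W(t) = -9 + t
C(f, A) = 1/(-9 + f)
(C(185, -175) + (1216/(-13459) + 5632/(-2246))) + j(84, -102) = (1/(-9 + 185) + (1216/(-13459) + 5632/(-2246))) + (-5/2 - ¼*(-102)) = (1/176 + (1216*(-1/13459) + 5632*(-1/2246))) + (-5/2 + 51/2) = (1/176 + (-1216/13459 - 2816/1123)) + 23 = (1/176 - 39266112/15114457) + 23 = -6895721255/2660144432 + 23 = 54287600681/2660144432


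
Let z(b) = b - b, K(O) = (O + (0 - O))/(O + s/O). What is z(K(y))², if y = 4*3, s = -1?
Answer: 0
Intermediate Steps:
y = 12
K(O) = 0 (K(O) = (O + (0 - O))/(O - 1/O) = (O - O)/(O - 1/O) = 0/(O - 1/O) = 0)
z(b) = 0
z(K(y))² = 0² = 0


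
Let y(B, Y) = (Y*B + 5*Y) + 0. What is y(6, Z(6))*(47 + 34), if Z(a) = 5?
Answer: 4455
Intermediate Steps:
y(B, Y) = 5*Y + B*Y (y(B, Y) = (B*Y + 5*Y) + 0 = (5*Y + B*Y) + 0 = 5*Y + B*Y)
y(6, Z(6))*(47 + 34) = (5*(5 + 6))*(47 + 34) = (5*11)*81 = 55*81 = 4455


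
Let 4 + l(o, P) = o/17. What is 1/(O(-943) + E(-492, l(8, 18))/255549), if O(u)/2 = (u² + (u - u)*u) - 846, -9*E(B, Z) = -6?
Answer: 766647/1362182989484 ≈ 5.6281e-7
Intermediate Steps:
l(o, P) = -4 + o/17
E(B, Z) = ⅔ (E(B, Z) = -⅑*(-6) = ⅔)
O(u) = -1692 + 2*u² (O(u) = 2*((u² + (u - u)*u) - 846) = 2*((u² + 0*u) - 846) = 2*((u² + 0) - 846) = 2*(u² - 846) = 2*(-846 + u²) = -1692 + 2*u²)
1/(O(-943) + E(-492, l(8, 18))/255549) = 1/((-1692 + 2*(-943)²) + (⅔)/255549) = 1/((-1692 + 2*889249) + (⅔)*(1/255549)) = 1/((-1692 + 1778498) + 2/766647) = 1/(1776806 + 2/766647) = 1/(1362182989484/766647) = 766647/1362182989484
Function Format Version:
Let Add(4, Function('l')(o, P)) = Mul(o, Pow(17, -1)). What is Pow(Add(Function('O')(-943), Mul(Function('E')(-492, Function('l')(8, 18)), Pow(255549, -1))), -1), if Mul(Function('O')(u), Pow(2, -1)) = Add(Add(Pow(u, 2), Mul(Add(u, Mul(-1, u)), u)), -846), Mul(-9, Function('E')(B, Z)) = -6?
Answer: Rational(766647, 1362182989484) ≈ 5.6281e-7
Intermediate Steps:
Function('l')(o, P) = Add(-4, Mul(Rational(1, 17), o)) (Function('l')(o, P) = Add(-4, Mul(o, Pow(17, -1))) = Add(-4, Mul(o, Rational(1, 17))) = Add(-4, Mul(Rational(1, 17), o)))
Function('E')(B, Z) = Rational(2, 3) (Function('E')(B, Z) = Mul(Rational(-1, 9), -6) = Rational(2, 3))
Function('O')(u) = Add(-1692, Mul(2, Pow(u, 2))) (Function('O')(u) = Mul(2, Add(Add(Pow(u, 2), Mul(Add(u, Mul(-1, u)), u)), -846)) = Mul(2, Add(Add(Pow(u, 2), Mul(0, u)), -846)) = Mul(2, Add(Add(Pow(u, 2), 0), -846)) = Mul(2, Add(Pow(u, 2), -846)) = Mul(2, Add(-846, Pow(u, 2))) = Add(-1692, Mul(2, Pow(u, 2))))
Pow(Add(Function('O')(-943), Mul(Function('E')(-492, Function('l')(8, 18)), Pow(255549, -1))), -1) = Pow(Add(Add(-1692, Mul(2, Pow(-943, 2))), Mul(Rational(2, 3), Pow(255549, -1))), -1) = Pow(Add(Add(-1692, Mul(2, 889249)), Mul(Rational(2, 3), Rational(1, 255549))), -1) = Pow(Add(Add(-1692, 1778498), Rational(2, 766647)), -1) = Pow(Add(1776806, Rational(2, 766647)), -1) = Pow(Rational(1362182989484, 766647), -1) = Rational(766647, 1362182989484)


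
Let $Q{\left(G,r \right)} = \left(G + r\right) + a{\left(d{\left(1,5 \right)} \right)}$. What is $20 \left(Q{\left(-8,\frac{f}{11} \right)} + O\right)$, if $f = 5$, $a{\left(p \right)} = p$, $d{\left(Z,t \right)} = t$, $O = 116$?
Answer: $\frac{24960}{11} \approx 2269.1$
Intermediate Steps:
$Q{\left(G,r \right)} = 5 + G + r$ ($Q{\left(G,r \right)} = \left(G + r\right) + 5 = 5 + G + r$)
$20 \left(Q{\left(-8,\frac{f}{11} \right)} + O\right) = 20 \left(\left(5 - 8 + \frac{5}{11}\right) + 116\right) = 20 \left(- \frac{28}{11} + 116\right) = 20 \cdot \frac{1248}{11} = \frac{24960}{11}$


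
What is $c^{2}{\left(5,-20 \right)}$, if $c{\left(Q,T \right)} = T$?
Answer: $400$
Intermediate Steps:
$c^{2}{\left(5,-20 \right)} = \left(-20\right)^{2} = 400$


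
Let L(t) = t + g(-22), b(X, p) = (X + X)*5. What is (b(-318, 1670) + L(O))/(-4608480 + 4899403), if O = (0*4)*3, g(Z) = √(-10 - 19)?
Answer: -3180/290923 + I*√29/290923 ≈ -0.010931 + 1.8511e-5*I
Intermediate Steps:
g(Z) = I*√29 (g(Z) = √(-29) = I*√29)
b(X, p) = 10*X (b(X, p) = (2*X)*5 = 10*X)
O = 0 (O = 0*3 = 0)
L(t) = t + I*√29
(b(-318, 1670) + L(O))/(-4608480 + 4899403) = (10*(-318) + (0 + I*√29))/(-4608480 + 4899403) = (-3180 + I*√29)/290923 = (-3180 + I*√29)*(1/290923) = -3180/290923 + I*√29/290923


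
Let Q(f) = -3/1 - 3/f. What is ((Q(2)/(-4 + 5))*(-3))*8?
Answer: 108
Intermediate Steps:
Q(f) = -3 - 3/f (Q(f) = -3*1 - 3/f = -3 - 3/f)
((Q(2)/(-4 + 5))*(-3))*8 = (((-3 - 3/2)/(-4 + 5))*(-3))*8 = (((-3 - 3*1/2)/1)*(-3))*8 = ((1*(-3 - 3/2))*(-3))*8 = ((1*(-9/2))*(-3))*8 = -9/2*(-3)*8 = (27/2)*8 = 108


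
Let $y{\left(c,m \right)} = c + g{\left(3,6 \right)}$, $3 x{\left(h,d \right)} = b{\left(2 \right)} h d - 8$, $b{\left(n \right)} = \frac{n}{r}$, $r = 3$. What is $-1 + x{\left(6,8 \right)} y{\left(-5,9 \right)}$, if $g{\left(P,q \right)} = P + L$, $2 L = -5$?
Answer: $-37$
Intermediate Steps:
$b{\left(n \right)} = \frac{n}{3}$
$L = - \frac{5}{2}$ ($L = \frac{1}{2} \left(-5\right) = - \frac{5}{2} \approx -2.5$)
$g{\left(P,q \right)} = - \frac{5}{2} + P$ ($g{\left(P,q \right)} = P - \frac{5}{2} = - \frac{5}{2} + P$)
$x{\left(h,d \right)} = - \frac{8}{3} + \frac{2 d h}{9}$ ($x{\left(h,d \right)} = \frac{\frac{1}{3} \cdot 2 h d - 8}{3} = \frac{\frac{2 h}{3} d - 8}{3} = \frac{\frac{2 d h}{3} - 8}{3} = \frac{-8 + \frac{2 d h}{3}}{3} = - \frac{8}{3} + \frac{2 d h}{9}$)
$y{\left(c,m \right)} = \frac{1}{2} + c$ ($y{\left(c,m \right)} = c + \left(- \frac{5}{2} + 3\right) = c + \frac{1}{2} = \frac{1}{2} + c$)
$-1 + x{\left(6,8 \right)} y{\left(-5,9 \right)} = -1 + \left(- \frac{8}{3} + \frac{2}{9} \cdot 8 \cdot 6\right) \left(\frac{1}{2} - 5\right) = -1 + \left(- \frac{8}{3} + \frac{32}{3}\right) \left(- \frac{9}{2}\right) = -1 + 8 \left(- \frac{9}{2}\right) = -1 - 36 = -37$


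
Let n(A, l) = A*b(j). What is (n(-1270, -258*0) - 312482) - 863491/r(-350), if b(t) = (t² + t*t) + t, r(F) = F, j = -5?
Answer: -128507709/350 ≈ -3.6717e+5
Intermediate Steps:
b(t) = t + 2*t² (b(t) = (t² + t²) + t = 2*t² + t = t + 2*t²)
n(A, l) = 45*A (n(A, l) = A*(-5*(1 + 2*(-5))) = A*(-5*(1 - 10)) = A*(-5*(-9)) = A*45 = 45*A)
(n(-1270, -258*0) - 312482) - 863491/r(-350) = (45*(-1270) - 312482) - 863491/(-350) = (-57150 - 312482) - 863491*(-1/350) = -369632 + 863491/350 = -128507709/350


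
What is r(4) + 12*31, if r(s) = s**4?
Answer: 628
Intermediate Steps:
r(4) + 12*31 = 4**4 + 12*31 = 256 + 372 = 628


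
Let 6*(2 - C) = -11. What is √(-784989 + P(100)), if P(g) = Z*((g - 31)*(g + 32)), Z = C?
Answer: 5*I*√30003 ≈ 866.07*I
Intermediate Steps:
C = 23/6 (C = 2 - ⅙*(-11) = 2 + 11/6 = 23/6 ≈ 3.8333)
Z = 23/6 ≈ 3.8333
P(g) = 23*(-31 + g)*(32 + g)/6 (P(g) = 23*((g - 31)*(g + 32))/6 = 23*((-31 + g)*(32 + g))/6 = 23*(-31 + g)*(32 + g)/6)
√(-784989 + P(100)) = √(-784989 + (-11408/3 + (23/6)*100 + (23/6)*100²)) = √(-784989 + (-11408/3 + 1150/3 + (23/6)*10000)) = √(-784989 + (-11408/3 + 1150/3 + 115000/3)) = √(-784989 + 34914) = √(-750075) = 5*I*√30003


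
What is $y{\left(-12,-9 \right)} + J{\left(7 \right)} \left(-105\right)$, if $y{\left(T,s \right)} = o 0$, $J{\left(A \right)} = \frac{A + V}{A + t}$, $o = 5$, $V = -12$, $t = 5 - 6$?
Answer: $\frac{175}{2} \approx 87.5$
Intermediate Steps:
$t = -1$ ($t = 5 - 6 = -1$)
$J{\left(A \right)} = \frac{-12 + A}{-1 + A}$ ($J{\left(A \right)} = \frac{A - 12}{A - 1} = \frac{-12 + A}{-1 + A}$)
$y{\left(T,s \right)} = 0$ ($y{\left(T,s \right)} = 5 \cdot 0 = 0$)
$y{\left(-12,-9 \right)} + J{\left(7 \right)} \left(-105\right) = 0 + \frac{-12 + 7}{-1 + 7} \left(-105\right) = 0 + \frac{1}{6} \left(-5\right) \left(-105\right) = 0 - - \frac{175}{2} = 0 + \frac{175}{2} = \frac{175}{2}$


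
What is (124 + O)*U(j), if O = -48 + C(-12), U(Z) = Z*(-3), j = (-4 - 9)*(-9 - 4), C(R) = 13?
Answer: -45123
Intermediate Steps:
j = 169 (j = -13*(-13) = 169)
U(Z) = -3*Z
O = -35 (O = -48 + 13 = -35)
(124 + O)*U(j) = (124 - 35)*(-3*169) = 89*(-507) = -45123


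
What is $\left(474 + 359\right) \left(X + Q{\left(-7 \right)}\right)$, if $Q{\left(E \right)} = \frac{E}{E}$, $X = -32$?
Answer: $-25823$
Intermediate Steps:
$Q{\left(E \right)} = 1$
$\left(474 + 359\right) \left(X + Q{\left(-7 \right)}\right) = \left(474 + 359\right) \left(-32 + 1\right) = 833 \left(-31\right) = -25823$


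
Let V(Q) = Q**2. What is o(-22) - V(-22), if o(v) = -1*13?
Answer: -497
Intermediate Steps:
o(v) = -13
o(-22) - V(-22) = -13 - 1*(-22)**2 = -13 - 1*484 = -13 - 484 = -497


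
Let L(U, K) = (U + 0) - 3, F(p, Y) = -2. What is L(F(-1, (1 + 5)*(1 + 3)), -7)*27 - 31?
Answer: -166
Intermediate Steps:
L(U, K) = -3 + U (L(U, K) = U - 3 = -3 + U)
L(F(-1, (1 + 5)*(1 + 3)), -7)*27 - 31 = (-3 - 2)*27 - 31 = -5*27 - 31 = -135 - 31 = -166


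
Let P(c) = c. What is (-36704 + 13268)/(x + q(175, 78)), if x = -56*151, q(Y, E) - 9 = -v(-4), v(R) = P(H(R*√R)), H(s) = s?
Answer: 197963892/71351873 + 187488*I/71351873 ≈ 2.7745 + 0.0026277*I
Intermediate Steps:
v(R) = R^(3/2) (v(R) = R*√R = R^(3/2))
q(Y, E) = 9 + 8*I (q(Y, E) = 9 - (-4)^(3/2) = 9 - (-8)*I = 9 + 8*I)
x = -8456
(-36704 + 13268)/(x + q(175, 78)) = (-36704 + 13268)/(-8456 + (9 + 8*I)) = -23436*(-8447 - 8*I)/71351873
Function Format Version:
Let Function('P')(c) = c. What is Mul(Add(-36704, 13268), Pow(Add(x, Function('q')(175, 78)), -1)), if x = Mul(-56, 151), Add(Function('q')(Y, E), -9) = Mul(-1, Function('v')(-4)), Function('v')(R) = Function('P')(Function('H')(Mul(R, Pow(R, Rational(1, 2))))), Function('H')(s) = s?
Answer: Add(Rational(197963892, 71351873), Mul(Rational(187488, 71351873), I)) ≈ Add(2.7745, Mul(0.0026277, I))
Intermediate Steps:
Function('v')(R) = Pow(R, Rational(3, 2)) (Function('v')(R) = Mul(R, Pow(R, Rational(1, 2))) = Pow(R, Rational(3, 2)))
Function('q')(Y, E) = Add(9, Mul(8, I)) (Function('q')(Y, E) = Add(9, Mul(-1, Pow(-4, Rational(3, 2)))) = Add(9, Mul(-1, Mul(-8, I))) = Add(9, Mul(8, I)))
x = -8456
Mul(Add(-36704, 13268), Pow(Add(x, Function('q')(175, 78)), -1)) = Mul(Add(-36704, 13268), Pow(Add(-8456, Add(9, Mul(8, I))), -1)) = Mul(-23436, Pow(Add(-8447, Mul(8, I)), -1)) = Mul(-23436, Mul(Rational(1, 71351873), Add(-8447, Mul(-8, I)))) = Mul(Rational(-23436, 71351873), Add(-8447, Mul(-8, I)))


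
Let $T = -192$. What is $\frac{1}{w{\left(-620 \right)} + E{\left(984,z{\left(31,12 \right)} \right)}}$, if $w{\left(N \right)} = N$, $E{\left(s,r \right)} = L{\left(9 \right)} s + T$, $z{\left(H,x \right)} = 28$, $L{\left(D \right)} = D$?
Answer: $\frac{1}{8044} \approx 0.00012432$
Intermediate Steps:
$E{\left(s,r \right)} = -192 + 9 s$ ($E{\left(s,r \right)} = 9 s - 192 = -192 + 9 s$)
$\frac{1}{w{\left(-620 \right)} + E{\left(984,z{\left(31,12 \right)} \right)}} = \frac{1}{-620 + \left(-192 + 9 \cdot 984\right)} = \frac{1}{-620 + \left(-192 + 8856\right)} = \frac{1}{-620 + 8664} = \frac{1}{8044}$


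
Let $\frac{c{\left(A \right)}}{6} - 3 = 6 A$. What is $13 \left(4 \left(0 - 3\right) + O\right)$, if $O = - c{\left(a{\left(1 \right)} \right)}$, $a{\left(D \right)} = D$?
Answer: $-858$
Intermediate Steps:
$c{\left(A \right)} = 18 + 36 A$ ($c{\left(A \right)} = 18 + 6 \cdot 6 A = 18 + 36 A$)
$O = -54$ ($O = - (18 + 36 \cdot 1) = - (18 + 36) = \left(-1\right) 54 = -54$)
$13 \left(4 \left(0 - 3\right) + O\right) = 13 \left(4 \left(0 - 3\right) - 54\right) = 13 \left(4 \left(-3\right) - 54\right) = 13 \left(-12 - 54\right) = 13 \left(-66\right) = -858$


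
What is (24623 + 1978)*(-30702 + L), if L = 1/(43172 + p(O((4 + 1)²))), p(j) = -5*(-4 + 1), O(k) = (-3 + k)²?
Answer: -35270991389073/43187 ≈ -8.1670e+8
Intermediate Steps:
p(j) = 15 (p(j) = -5*(-3) = 15)
L = 1/43187 (L = 1/(43172 + 15) = 1/43187 ≈ 2.3155e-5)
(24623 + 1978)*(-30702 + L) = (24623 + 1978)*(-30702 + 1/43187) = 26601*(-1325927273/43187) = -35270991389073/43187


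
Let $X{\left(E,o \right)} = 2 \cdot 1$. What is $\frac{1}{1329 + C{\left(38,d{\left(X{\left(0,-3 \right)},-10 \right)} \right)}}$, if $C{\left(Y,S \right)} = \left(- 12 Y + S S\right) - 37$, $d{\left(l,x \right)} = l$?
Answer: $\frac{1}{840} \approx 0.0011905$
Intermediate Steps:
$X{\left(E,o \right)} = 2$
$C{\left(Y,S \right)} = -37 + S^{2} - 12 Y$ ($C{\left(Y,S \right)} = \left(- 12 Y + S^{2}\right) - 37 = \left(S^{2} - 12 Y\right) - 37 = -37 + S^{2} - 12 Y$)
$\frac{1}{1329 + C{\left(38,d{\left(X{\left(0,-3 \right)},-10 \right)} \right)}} = \frac{1}{1329 - \left(493 - 4\right)} = \frac{1}{1329 - 489} = \frac{1}{840}$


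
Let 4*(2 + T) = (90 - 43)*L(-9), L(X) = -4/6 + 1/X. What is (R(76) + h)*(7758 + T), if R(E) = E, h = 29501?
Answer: 2749546933/12 ≈ 2.2913e+8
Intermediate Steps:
L(X) = -⅔ + 1/X (L(X) = -4*⅙ + 1/X = -⅔ + 1/X)
T = -401/36 (T = -2 + ((90 - 43)*(-⅔ + 1/(-9)))/4 = -2 + (47*(-⅔ - ⅑))/4 = -2 + (47*(-7/9))/4 = -2 + (¼)*(-329/9) = -2 - 329/36 = -401/36 ≈ -11.139)
(R(76) + h)*(7758 + T) = (76 + 29501)*(7758 - 401/36) = 29577*(278887/36) = 2749546933/12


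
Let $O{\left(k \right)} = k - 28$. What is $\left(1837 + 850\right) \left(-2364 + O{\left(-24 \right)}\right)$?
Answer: $-6491792$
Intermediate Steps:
$O{\left(k \right)} = -28 + k$
$\left(1837 + 850\right) \left(-2364 + O{\left(-24 \right)}\right) = \left(1837 + 850\right) \left(-2364 - 52\right) = 2687 \left(-2364 - 52\right) = 2687 \left(-2416\right) = -6491792$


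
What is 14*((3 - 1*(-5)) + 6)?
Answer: 196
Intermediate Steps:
14*((3 - 1*(-5)) + 6) = 14*((3 + 5) + 6) = 14*(8 + 6) = 14*14 = 196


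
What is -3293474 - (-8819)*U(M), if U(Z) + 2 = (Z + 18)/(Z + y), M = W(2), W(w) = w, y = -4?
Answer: -3399302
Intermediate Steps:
M = 2
U(Z) = -2 + (18 + Z)/(-4 + Z) (U(Z) = -2 + (Z + 18)/(Z - 4) = -2 + (18 + Z)/(-4 + Z))
-3293474 - (-8819)*U(M) = -3293474 - (-8819)*(26 - 1*2)/(-4 + 2) = -3293474 - (-8819)*(26 - 2)/(-2) = -3293474 - (-8819)*(-½*24) = -3293474 - (-8819)*(-12) = -3293474 - 1*105828 = -3293474 - 105828 = -3399302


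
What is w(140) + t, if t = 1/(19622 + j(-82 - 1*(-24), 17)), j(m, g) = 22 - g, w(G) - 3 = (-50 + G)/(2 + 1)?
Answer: 647692/19627 ≈ 33.000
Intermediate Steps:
w(G) = -41/3 + G/3 (w(G) = 3 + (-50 + G)/(2 + 1) = 3 + (-50 + G)/3 = 3 + (-50 + G)*(⅓) = 3 + (-50/3 + G/3) = -41/3 + G/3)
t = 1/19627 (t = 1/(19622 + (22 - 1*17)) = 1/(19622 + (22 - 17)) = 1/(19622 + 5) = 1/19627 ≈ 5.0950e-5)
w(140) + t = (-41/3 + (⅓)*140) + 1/19627 = (-41/3 + 140/3) + 1/19627 = 33 + 1/19627 = 647692/19627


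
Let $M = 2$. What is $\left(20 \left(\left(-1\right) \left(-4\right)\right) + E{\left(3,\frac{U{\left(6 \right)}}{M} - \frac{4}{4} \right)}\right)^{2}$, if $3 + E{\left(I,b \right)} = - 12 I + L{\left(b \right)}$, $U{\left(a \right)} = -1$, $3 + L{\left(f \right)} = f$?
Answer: $\frac{5329}{4} \approx 1332.3$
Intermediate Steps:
$L{\left(f \right)} = -3 + f$
$E{\left(I,b \right)} = -6 + b - 12 I$ ($E{\left(I,b \right)} = -3 - \left(3 - b + 12 I\right) = -6 + b - 12 I$)
$\left(20 \left(\left(-1\right) \left(-4\right)\right) + E{\left(3,\frac{U{\left(6 \right)}}{M} - \frac{4}{4} \right)}\right)^{2} = \left(20 \left(\left(-1\right) \left(-4\right)\right) - \frac{87}{2}\right)^{2} = \left(20 \cdot 4 - \frac{87}{2}\right)^{2} = \left(80 - \frac{87}{2}\right)^{2} = \left(\frac{73}{2}\right)^{2} = \frac{5329}{4}$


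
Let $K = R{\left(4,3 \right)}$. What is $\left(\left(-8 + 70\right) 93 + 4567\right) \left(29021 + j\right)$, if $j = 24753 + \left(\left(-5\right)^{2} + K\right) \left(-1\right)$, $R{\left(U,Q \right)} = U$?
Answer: $555347085$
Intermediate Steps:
$K = 4$
$j = 24724$ ($j = 24753 + \left(\left(-5\right)^{2} + 4\right) \left(-1\right) = 24753 + \left(25 + 4\right) \left(-1\right) = 24753 + 29 \left(-1\right) = 24753 - 29 = 24724$)
$\left(\left(-8 + 70\right) 93 + 4567\right) \left(29021 + j\right) = \left(\left(-8 + 70\right) 93 + 4567\right) \left(29021 + 24724\right) = \left(62 \cdot 93 + 4567\right) 53745 = \left(5766 + 4567\right) 53745 = 10333 \cdot 53745 = 555347085$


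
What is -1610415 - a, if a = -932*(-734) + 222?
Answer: -2294725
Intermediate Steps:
a = 684310 (a = 684088 + 222 = 684310)
-1610415 - a = -1610415 - 1*684310 = -1610415 - 684310 = -2294725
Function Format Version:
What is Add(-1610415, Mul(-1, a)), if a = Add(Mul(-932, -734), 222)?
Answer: -2294725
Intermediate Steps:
a = 684310 (a = Add(684088, 222) = 684310)
Add(-1610415, Mul(-1, a)) = Add(-1610415, Mul(-1, 684310)) = Add(-1610415, -684310) = -2294725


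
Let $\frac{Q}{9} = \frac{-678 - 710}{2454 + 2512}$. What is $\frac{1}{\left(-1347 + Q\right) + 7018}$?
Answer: $\frac{2483}{14074847} \approx 0.00017641$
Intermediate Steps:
$Q = - \frac{6246}{2483}$ ($Q = 9 \frac{-678 - 710}{2454 + 2512} = 9 \left(- \frac{1388}{4966}\right) = 9 \left(\left(-1388\right) \frac{1}{4966}\right) = 9 \left(- \frac{694}{2483}\right) = - \frac{6246}{2483} \approx -2.5155$)
$\frac{1}{\left(-1347 + Q\right) + 7018} = \frac{1}{\left(-1347 - \frac{6246}{2483}\right) + 7018} = \frac{1}{- \frac{3350847}{2483} + 7018} = \frac{1}{\frac{14074847}{2483}} = \frac{2483}{14074847}$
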